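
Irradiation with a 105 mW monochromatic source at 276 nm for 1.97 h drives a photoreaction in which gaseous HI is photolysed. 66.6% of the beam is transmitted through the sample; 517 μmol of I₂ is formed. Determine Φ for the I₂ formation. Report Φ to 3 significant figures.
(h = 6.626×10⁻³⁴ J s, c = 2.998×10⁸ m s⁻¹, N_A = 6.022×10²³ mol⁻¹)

Product: 517 μmol = 5.17×10⁻⁴ mol.
Photon energy at 276 nm: hc/λ = (6.626×10⁻³⁴)(2.998×10⁸)/(276×10⁻⁹) = 7.197×10⁻¹⁹ J.
Energy delivered: (105 mW)(7092 s) = 744.7 J.
Photons incident: 744.7 / 7.197×10⁻¹⁹ = 1.035×10²¹, i.e. 1.035×10²¹/6.022×10²³ = 0.001719 mol.
Fraction absorbed: 1 − 66.6/100 = 0.3340.
Photons absorbed: 0.3340 × 0.001719 = 5.741×10⁻⁴ mol.
Φ = 5.17×10⁻⁴ mol / 5.741×10⁻⁴ mol photons = 0.901.

Φ = 0.901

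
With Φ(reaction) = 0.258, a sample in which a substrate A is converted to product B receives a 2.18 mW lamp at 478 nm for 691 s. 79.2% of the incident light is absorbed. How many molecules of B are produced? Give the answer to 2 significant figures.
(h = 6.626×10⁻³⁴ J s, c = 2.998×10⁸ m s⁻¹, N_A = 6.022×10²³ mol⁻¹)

7.4×10¹⁷ molecules

Photon energy at 478 nm: hc/λ = (6.626×10⁻³⁴)(2.998×10⁸)/(478×10⁻⁹) = 4.156×10⁻¹⁹ J.
Energy delivered: (2.18 mW)(691 s) = 1.506 J.
Photons incident: 1.506 / 4.156×10⁻¹⁹ = 3.624×10¹⁸, i.e. 3.624×10¹⁸/6.022×10²³ = 6.018×10⁻⁶ mol.
Photons absorbed: 0.792 × 6.018×10⁻⁶ = 4.766×10⁻⁶ mol.
Product: Φ × n_abs = 0.258 × 4.766×10⁻⁶ = 1.230×10⁻⁶ mol.
As a count: 1.230×10⁻⁶ × 6.022×10²³ = 7.4×10¹⁷.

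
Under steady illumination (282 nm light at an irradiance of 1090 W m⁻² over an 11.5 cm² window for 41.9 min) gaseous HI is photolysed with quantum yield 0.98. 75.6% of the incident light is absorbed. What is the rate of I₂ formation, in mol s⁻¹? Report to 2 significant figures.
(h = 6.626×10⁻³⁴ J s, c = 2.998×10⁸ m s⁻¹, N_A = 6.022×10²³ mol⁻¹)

2.2×10⁻⁶ mol s⁻¹

Photon energy at 282 nm: hc/λ = (6.626×10⁻³⁴)(2.998×10⁸)/(282×10⁻⁹) = 7.044×10⁻¹⁹ J.
Energy delivered: (1090 W m⁻²)(11.5×10⁻⁴ m²)(2514 s) = 3151 J.
Photons incident: 3151 / 7.044×10⁻¹⁹ = 4.473×10²¹, i.e. 4.473×10²¹/6.022×10²³ = 0.007428 mol.
Photons absorbed: 0.756 × 0.007428 = 0.005616 mol.
Product formed: 0.98 × 0.005616 = 0.005504 mol.
Rate: 0.005504 / 2514 s = 2.2×10⁻⁶ mol s⁻¹.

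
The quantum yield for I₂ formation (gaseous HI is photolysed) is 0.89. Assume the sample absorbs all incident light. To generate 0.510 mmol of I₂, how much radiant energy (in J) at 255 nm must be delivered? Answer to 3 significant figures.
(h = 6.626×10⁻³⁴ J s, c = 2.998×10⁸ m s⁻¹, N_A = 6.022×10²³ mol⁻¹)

Product: 0.510 mmol = 5.10×10⁻⁴ mol.
Photons that must be absorbed: 5.10×10⁻⁴ / 0.89 = 5.730×10⁻⁴ mol.
Photon energy: hc/λ = 7.790×10⁻¹⁹ J; per mole, 4.691×10⁵ J mol⁻¹.
Energy required: 5.730×10⁻⁴ × 4.691×10⁵ = 269 J.

269 J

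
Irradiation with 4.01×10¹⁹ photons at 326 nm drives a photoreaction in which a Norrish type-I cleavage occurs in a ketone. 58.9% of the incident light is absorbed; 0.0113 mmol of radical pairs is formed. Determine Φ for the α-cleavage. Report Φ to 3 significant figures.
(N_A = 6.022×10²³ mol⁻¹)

Product: 0.0113 mmol = 1.13×10⁻⁵ mol.
Moles of photons: 4.01×10¹⁹ / 6.022×10²³ = 6.659×10⁻⁵ mol.
Photons absorbed: 0.589 × 6.659×10⁻⁵ = 3.922×10⁻⁵ mol.
Φ = 1.13×10⁻⁵ mol / 3.922×10⁻⁵ mol photons = 0.288.

Φ = 0.288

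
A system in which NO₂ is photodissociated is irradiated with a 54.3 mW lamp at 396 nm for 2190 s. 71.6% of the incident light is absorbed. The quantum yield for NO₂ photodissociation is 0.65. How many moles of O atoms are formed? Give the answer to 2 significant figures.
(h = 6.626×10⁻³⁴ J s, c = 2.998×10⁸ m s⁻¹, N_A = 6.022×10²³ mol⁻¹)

1.8×10⁻⁴ mol

Photon energy at 396 nm: hc/λ = (6.626×10⁻³⁴)(2.998×10⁸)/(396×10⁻⁹) = 5.016×10⁻¹⁹ J.
Energy delivered: (54.3 mW)(2190 s) = 118.9 J.
Photons incident: 118.9 / 5.016×10⁻¹⁹ = 2.370×10²⁰, i.e. 2.370×10²⁰/6.022×10²³ = 3.936×10⁻⁴ mol.
Photons absorbed: 0.716 × 3.936×10⁻⁴ = 2.818×10⁻⁴ mol.
Product: Φ × n_abs = 0.65 × 2.818×10⁻⁴ = 1.832×10⁻⁴ mol.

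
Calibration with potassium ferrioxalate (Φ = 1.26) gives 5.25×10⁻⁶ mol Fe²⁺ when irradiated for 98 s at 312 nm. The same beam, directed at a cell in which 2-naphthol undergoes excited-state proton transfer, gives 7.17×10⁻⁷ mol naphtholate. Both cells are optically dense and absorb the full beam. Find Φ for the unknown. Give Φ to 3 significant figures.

Φ = 0.172

Photons absorbed by the actinometer: 5.25×10⁻⁶ / 1.26 = 4.167×10⁻⁶ mol.
Φ(unknown) = 7.17×10⁻⁷ / 4.167×10⁻⁶ = 0.172.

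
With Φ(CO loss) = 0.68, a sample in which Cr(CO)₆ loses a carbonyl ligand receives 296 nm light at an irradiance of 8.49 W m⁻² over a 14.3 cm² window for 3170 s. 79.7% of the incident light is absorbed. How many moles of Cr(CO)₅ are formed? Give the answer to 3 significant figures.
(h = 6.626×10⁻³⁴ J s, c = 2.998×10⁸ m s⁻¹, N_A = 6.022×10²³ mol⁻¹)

Photon energy at 296 nm: hc/λ = (6.626×10⁻³⁴)(2.998×10⁸)/(296×10⁻⁹) = 6.711×10⁻¹⁹ J.
Energy delivered: (8.49 W m⁻²)(14.3×10⁻⁴ m²)(3170 s) = 38.49 J.
Photons incident: 38.49 / 6.711×10⁻¹⁹ = 5.735×10¹⁹, i.e. 5.735×10¹⁹/6.022×10²³ = 9.523×10⁻⁵ mol.
Photons absorbed: 0.797 × 9.523×10⁻⁵ = 7.590×10⁻⁵ mol.
Product: Φ × n_abs = 0.68 × 7.590×10⁻⁵ = 5.161×10⁻⁵ mol.

5.16×10⁻⁵ mol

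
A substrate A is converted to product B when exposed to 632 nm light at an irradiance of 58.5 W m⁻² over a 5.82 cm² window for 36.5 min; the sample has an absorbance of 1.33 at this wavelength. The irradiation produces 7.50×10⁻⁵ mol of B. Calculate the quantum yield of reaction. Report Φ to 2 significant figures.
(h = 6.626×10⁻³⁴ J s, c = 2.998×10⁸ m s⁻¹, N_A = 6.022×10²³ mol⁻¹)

Φ = 0.20

Photon energy at 632 nm: hc/λ = (6.626×10⁻³⁴)(2.998×10⁸)/(632×10⁻⁹) = 3.143×10⁻¹⁹ J.
Energy delivered: (58.5 W m⁻²)(5.82×10⁻⁴ m²)(2190 s) = 74.56 J.
Photons incident: 74.56 / 3.143×10⁻¹⁹ = 2.372×10²⁰, i.e. 2.372×10²⁰/6.022×10²³ = 3.939×10⁻⁴ mol.
Fraction absorbed: 1 − 10^(−1.33) = 0.9532.
Photons absorbed: 0.9532 × 3.939×10⁻⁴ = 3.755×10⁻⁴ mol.
Φ = 7.50×10⁻⁵ mol / 3.755×10⁻⁴ mol photons = 0.20.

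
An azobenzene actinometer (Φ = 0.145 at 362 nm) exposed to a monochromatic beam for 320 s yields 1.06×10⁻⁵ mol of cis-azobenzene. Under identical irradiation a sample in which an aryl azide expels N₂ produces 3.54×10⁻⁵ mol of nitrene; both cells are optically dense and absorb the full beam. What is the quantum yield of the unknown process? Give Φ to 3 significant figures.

Φ = 0.484

Photons absorbed by the actinometer: 1.06×10⁻⁵ / 0.145 = 7.310×10⁻⁵ mol.
Φ(unknown) = 3.54×10⁻⁵ / 7.310×10⁻⁵ = 0.484.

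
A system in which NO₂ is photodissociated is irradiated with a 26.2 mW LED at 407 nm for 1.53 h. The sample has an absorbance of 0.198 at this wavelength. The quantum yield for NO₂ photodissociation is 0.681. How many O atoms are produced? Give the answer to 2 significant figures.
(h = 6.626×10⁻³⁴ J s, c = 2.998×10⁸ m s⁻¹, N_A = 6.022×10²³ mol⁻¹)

7.4×10¹⁹ atoms

Photon energy at 407 nm: hc/λ = (6.626×10⁻³⁴)(2.998×10⁸)/(407×10⁻⁹) = 4.881×10⁻¹⁹ J.
Energy delivered: (26.2 mW)(5508 s) = 144.3 J.
Photons incident: 144.3 / 4.881×10⁻¹⁹ = 2.956×10²⁰, i.e. 2.956×10²⁰/6.022×10²³ = 4.909×10⁻⁴ mol.
Fraction absorbed: 1 − 10^(−0.198) = 0.3661.
Photons absorbed: 0.3661 × 4.909×10⁻⁴ = 1.797×10⁻⁴ mol.
Product: Φ × n_abs = 0.681 × 1.797×10⁻⁴ = 1.224×10⁻⁴ mol.
As a count: 1.224×10⁻⁴ × 6.022×10²³ = 7.4×10¹⁹.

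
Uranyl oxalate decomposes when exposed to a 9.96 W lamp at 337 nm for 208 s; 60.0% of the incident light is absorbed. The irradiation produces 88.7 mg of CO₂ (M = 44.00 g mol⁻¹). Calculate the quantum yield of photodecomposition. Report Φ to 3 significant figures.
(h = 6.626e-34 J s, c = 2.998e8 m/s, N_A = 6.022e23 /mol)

Product: 88.7 mg / 44.00 g mol⁻¹ = 0.002016 mol.
Photon energy at 337 nm: hc/λ = (6.626e-34)(2.998e8)/(337e-9) = 5.895e-19 J.
Energy delivered: (9.96 W)(208 s) = 2072 J.
Photons incident: 2072 / 5.895e-19 = 3.515e21, i.e. 3.515e21/6.022e23 = 0.005837 mol.
Photons absorbed: 0.600 × 0.005837 = 0.003502 mol.
Φ = 0.002016 mol / 0.003502 mol photons = 0.576.

Φ = 0.576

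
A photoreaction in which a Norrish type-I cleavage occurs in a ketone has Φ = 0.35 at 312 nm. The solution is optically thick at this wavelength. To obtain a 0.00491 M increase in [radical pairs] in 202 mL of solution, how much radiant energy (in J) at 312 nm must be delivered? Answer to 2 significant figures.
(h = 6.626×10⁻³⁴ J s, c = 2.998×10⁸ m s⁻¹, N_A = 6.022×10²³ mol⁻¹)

1100 J

Product: (0.00491 M)(0.202 L) = 9.918×10⁻⁴ mol.
Photons that must be absorbed: 9.918×10⁻⁴ / 0.35 = 0.002834 mol.
Photon energy: hc/λ = 6.367×10⁻¹⁹ J; per mole, 3.834×10⁵ J mol⁻¹.
Energy required: 0.002834 × 3.834×10⁵ = 1100 J.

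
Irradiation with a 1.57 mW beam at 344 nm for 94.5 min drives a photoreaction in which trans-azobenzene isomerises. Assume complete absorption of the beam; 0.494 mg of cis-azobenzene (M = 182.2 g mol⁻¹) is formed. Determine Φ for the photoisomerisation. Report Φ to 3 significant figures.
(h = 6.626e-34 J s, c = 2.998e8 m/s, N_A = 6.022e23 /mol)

Φ = 0.106

Product: 0.494 mg / 182.2 g mol⁻¹ = 2.711e-6 mol.
Photon energy at 344 nm: hc/λ = (6.626e-34)(2.998e8)/(344e-9) = 5.775e-19 J.
Energy delivered: (1.57 mW)(5670 s) = 8.902 J.
Photons incident: 8.902 / 5.775e-19 = 1.541e19, i.e. 1.541e19/6.022e23 = 2.559e-5 mol.
Φ = 2.711e-6 mol / 2.559e-5 mol photons = 0.106.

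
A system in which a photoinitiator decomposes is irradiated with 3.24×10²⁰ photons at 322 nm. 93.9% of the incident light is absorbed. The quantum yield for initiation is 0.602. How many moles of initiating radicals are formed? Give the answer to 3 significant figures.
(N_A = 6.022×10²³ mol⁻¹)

3.04×10⁻⁴ mol

Moles of photons: 3.24×10²⁰ / 6.022×10²³ = 5.380×10⁻⁴ mol.
Photons absorbed: 0.939 × 5.380×10⁻⁴ = 5.052×10⁻⁴ mol.
Product: Φ × n_abs = 0.602 × 5.052×10⁻⁴ = 3.041×10⁻⁴ mol.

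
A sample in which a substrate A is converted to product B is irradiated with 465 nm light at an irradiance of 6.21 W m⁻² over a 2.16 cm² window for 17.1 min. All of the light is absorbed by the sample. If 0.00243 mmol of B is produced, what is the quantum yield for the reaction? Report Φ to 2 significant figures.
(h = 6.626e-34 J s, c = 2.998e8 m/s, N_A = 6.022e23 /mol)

Product: 0.00243 mmol = 2.43e-6 mol.
Photon energy at 465 nm: hc/λ = (6.626e-34)(2.998e8)/(465e-9) = 4.272e-19 J.
Energy delivered: (6.21 W m⁻²)(2.16e-4 m²)(1026 s) = 1.376 J.
Photons incident: 1.376 / 4.272e-19 = 3.221e18, i.e. 3.221e18/6.022e23 = 5.349e-6 mol.
Φ = 2.43e-6 mol / 5.349e-6 mol photons = 0.45.

Φ = 0.45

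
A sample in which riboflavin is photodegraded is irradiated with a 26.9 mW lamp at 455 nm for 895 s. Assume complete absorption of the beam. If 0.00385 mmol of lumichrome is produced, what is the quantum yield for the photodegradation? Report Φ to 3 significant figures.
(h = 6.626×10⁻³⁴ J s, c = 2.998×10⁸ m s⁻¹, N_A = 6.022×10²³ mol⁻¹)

Product: 0.00385 mmol = 3.85×10⁻⁶ mol.
Photon energy at 455 nm: hc/λ = (6.626×10⁻³⁴)(2.998×10⁸)/(455×10⁻⁹) = 4.366×10⁻¹⁹ J.
Energy delivered: (26.9 mW)(895 s) = 24.08 J.
Photons incident: 24.08 / 4.366×10⁻¹⁹ = 5.515×10¹⁹, i.e. 5.515×10¹⁹/6.022×10²³ = 9.158×10⁻⁵ mol.
Φ = 3.85×10⁻⁶ mol / 9.158×10⁻⁵ mol photons = 0.0420.

Φ = 0.0420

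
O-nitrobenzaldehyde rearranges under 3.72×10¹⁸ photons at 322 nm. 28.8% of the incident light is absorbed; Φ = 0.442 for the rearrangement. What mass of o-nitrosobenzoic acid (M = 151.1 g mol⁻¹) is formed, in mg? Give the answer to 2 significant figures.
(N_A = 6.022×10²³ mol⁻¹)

Moles of photons: 3.72×10¹⁸ / 6.022×10²³ = 6.177×10⁻⁶ mol.
Photons absorbed: 0.288 × 6.177×10⁻⁶ = 1.779×10⁻⁶ mol.
Product: Φ × n_abs = 0.442 × 1.779×10⁻⁶ = 7.863×10⁻⁷ mol.
Mass: 7.863×10⁻⁷ × 151.1 = 1.188×10⁻⁴ g = 0.12 mg.

0.12 mg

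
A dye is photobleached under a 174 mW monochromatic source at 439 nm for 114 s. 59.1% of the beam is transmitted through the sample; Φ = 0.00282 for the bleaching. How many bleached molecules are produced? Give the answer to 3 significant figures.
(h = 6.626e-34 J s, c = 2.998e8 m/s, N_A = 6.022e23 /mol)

5.06e16 bleached molecules

Photon energy at 439 nm: hc/λ = (6.626e-34)(2.998e8)/(439e-9) = 4.525e-19 J.
Energy delivered: (174 mW)(114 s) = 19.84 J.
Photons incident: 19.84 / 4.525e-19 = 4.385e19, i.e. 4.385e19/6.022e23 = 7.282e-5 mol.
Fraction absorbed: 1 − 59.1/100 = 0.4090.
Photons absorbed: 0.4090 × 7.282e-5 = 2.978e-5 mol.
Product: Φ × n_abs = 0.00282 × 2.978e-5 = 8.398e-8 mol.
As a count: 8.398e-8 × 6.022e23 = 5.06e16.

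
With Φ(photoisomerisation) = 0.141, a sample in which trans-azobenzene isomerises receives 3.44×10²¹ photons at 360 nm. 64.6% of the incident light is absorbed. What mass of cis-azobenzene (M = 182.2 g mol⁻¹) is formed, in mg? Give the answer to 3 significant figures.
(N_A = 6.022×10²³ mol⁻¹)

94.8 mg

Moles of photons: 3.44×10²¹ / 6.022×10²³ = 0.005712 mol.
Photons absorbed: 0.646 × 0.005712 = 0.003690 mol.
Product: Φ × n_abs = 0.141 × 0.003690 = 5.203×10⁻⁴ mol.
Mass: 5.203×10⁻⁴ × 182.2 = 0.09480 g = 94.8 mg.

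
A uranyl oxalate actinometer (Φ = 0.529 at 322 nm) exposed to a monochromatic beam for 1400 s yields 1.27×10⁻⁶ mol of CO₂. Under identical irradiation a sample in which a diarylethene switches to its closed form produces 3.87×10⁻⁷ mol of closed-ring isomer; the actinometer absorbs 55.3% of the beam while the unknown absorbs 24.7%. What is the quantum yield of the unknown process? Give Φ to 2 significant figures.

Φ = 0.36

Photons absorbed by the actinometer: 1.27×10⁻⁶ / 0.529 = 2.401×10⁻⁶ mol.
Incident flux: 2.401×10⁻⁶ / 0.553 = 4.342×10⁻⁶ einstein.
Absorbed by unknown: 0.247 × 4.342×10⁻⁶ = 1.072×10⁻⁶ mol.
Φ(unknown) = 3.87×10⁻⁷ / 1.072×10⁻⁶ = 0.36.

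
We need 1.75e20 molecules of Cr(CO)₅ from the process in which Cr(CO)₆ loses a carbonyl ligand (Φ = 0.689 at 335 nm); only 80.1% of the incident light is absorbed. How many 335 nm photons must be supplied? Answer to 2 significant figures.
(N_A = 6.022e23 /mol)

Product: 1.75e20 / 6.022e23 = 2.906e-4 mol.
Photons that must be absorbed: 2.906e-4 / 0.689 = 4.218e-4 mol.
Incident photons needed: 4.218e-4 / 0.801 = 5.266e-4 mol.
Photon count: 5.266e-4 × 6.022e23 = 3.2e20.

3.2e20 photons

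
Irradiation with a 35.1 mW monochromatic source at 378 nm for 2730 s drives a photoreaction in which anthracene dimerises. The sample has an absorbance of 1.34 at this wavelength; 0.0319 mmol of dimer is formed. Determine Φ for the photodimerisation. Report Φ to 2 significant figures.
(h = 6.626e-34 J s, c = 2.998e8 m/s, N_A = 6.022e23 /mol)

Product: 0.0319 mmol = 3.19e-5 mol.
Photon energy at 378 nm: hc/λ = (6.626e-34)(2.998e8)/(378e-9) = 5.255e-19 J.
Energy delivered: (35.1 mW)(2730 s) = 95.82 J.
Photons incident: 95.82 / 5.255e-19 = 1.823e20, i.e. 1.823e20/6.022e23 = 3.027e-4 mol.
Fraction absorbed: 1 − 10^(−1.34) = 0.9543.
Photons absorbed: 0.9543 × 3.027e-4 = 2.889e-4 mol.
Φ = 3.19e-5 mol / 2.889e-4 mol photons = 0.11.

Φ = 0.11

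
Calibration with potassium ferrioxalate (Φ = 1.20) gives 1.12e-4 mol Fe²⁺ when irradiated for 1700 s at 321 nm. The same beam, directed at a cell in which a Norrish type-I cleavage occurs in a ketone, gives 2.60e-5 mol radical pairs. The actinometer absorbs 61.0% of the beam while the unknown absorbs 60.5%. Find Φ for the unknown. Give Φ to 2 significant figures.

Φ = 0.28

Photons absorbed by the actinometer: 1.12e-4 / 1.20 = 9.333e-5 mol.
Incident flux: 9.333e-5 / 0.610 = 1.530e-4 einstein.
Absorbed by unknown: 0.605 × 1.530e-4 = 9.257e-5 mol.
Φ(unknown) = 2.60e-5 / 9.257e-5 = 0.28.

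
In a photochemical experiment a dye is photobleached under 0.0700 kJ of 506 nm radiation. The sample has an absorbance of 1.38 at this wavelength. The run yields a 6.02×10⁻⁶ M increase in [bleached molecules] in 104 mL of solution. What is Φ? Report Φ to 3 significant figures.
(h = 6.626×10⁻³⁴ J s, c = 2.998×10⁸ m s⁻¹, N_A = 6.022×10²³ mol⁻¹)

Product: (6.02×10⁻⁶ M)(0.104 L) = 6.261×10⁻⁷ mol.
Photon energy at 506 nm: hc/λ = (6.626×10⁻³⁴)(2.998×10⁸)/(506×10⁻⁹) = 3.926×10⁻¹⁹ J.
Incident energy: 0.0700 kJ = 70.0 J.
Photons incident: 70.0 / 3.926×10⁻¹⁹ = 1.783×10²⁰, i.e. 1.783×10²⁰/6.022×10²³ = 2.961×10⁻⁴ mol.
Fraction absorbed: 1 − 10^(−1.38) = 0.9583.
Photons absorbed: 0.9583 × 2.961×10⁻⁴ = 2.838×10⁻⁴ mol.
Φ = 6.261×10⁻⁷ mol / 2.838×10⁻⁴ mol photons = 0.00221.

Φ = 0.00221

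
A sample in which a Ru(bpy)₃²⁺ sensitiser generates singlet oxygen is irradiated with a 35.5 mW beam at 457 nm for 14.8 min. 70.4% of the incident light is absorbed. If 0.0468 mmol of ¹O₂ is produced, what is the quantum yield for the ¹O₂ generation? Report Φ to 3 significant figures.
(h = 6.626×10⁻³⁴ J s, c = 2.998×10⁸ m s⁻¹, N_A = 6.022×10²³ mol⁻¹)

Product: 0.0468 mmol = 4.68×10⁻⁵ mol.
Photon energy at 457 nm: hc/λ = (6.626×10⁻³⁴)(2.998×10⁸)/(457×10⁻⁹) = 4.347×10⁻¹⁹ J.
Energy delivered: (35.5 mW)(888 s) = 31.52 J.
Photons incident: 31.52 / 4.347×10⁻¹⁹ = 7.251×10¹⁹, i.e. 7.251×10¹⁹/6.022×10²³ = 1.204×10⁻⁴ mol.
Photons absorbed: 0.704 × 1.204×10⁻⁴ = 8.476×10⁻⁵ mol.
Φ = 4.68×10⁻⁵ mol / 8.476×10⁻⁵ mol photons = 0.552.

Φ = 0.552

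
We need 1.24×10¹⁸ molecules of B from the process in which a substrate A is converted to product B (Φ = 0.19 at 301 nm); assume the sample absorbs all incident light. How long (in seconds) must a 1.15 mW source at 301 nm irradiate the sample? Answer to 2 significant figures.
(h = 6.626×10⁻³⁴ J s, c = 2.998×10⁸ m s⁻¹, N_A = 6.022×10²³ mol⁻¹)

Product: 1.24×10¹⁸ / 6.022×10²³ = 2.059×10⁻⁶ mol.
Photons that must be absorbed: 2.059×10⁻⁶ / 0.19 = 1.084×10⁻⁵ mol.
Photon energy: hc/λ = 6.600×10⁻¹⁹ J; per mole, 3.975×10⁵ J mol⁻¹.
Energy required: 1.084×10⁻⁵ × 3.975×10⁵ = 4.309 J.
Time: 4.309 J / 0.00115 W = 3700 s.

t ≈ 3700 s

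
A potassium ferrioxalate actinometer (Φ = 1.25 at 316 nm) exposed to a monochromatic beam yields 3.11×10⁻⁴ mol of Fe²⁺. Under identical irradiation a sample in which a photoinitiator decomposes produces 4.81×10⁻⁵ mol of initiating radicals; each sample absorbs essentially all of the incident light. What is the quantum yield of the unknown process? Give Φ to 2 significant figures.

Φ = 0.19

Photons absorbed by the actinometer: 3.11×10⁻⁴ / 1.25 = 2.488×10⁻⁴ mol.
Φ(unknown) = 4.81×10⁻⁵ / 2.488×10⁻⁴ = 0.19.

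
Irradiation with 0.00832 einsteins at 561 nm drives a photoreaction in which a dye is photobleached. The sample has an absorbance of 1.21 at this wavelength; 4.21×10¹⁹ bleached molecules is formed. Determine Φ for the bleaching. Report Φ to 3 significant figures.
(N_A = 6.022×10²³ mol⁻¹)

Product: 4.21×10¹⁹ / 6.022×10²³ = 6.991×10⁻⁵ mol.
Fraction absorbed: 1 − 10^(−1.21) = 0.9383.
Photons absorbed: 0.9383 × 0.00832 = 0.007807 mol.
Φ = 6.991×10⁻⁵ mol / 0.007807 mol photons = 0.00895.

Φ = 0.00895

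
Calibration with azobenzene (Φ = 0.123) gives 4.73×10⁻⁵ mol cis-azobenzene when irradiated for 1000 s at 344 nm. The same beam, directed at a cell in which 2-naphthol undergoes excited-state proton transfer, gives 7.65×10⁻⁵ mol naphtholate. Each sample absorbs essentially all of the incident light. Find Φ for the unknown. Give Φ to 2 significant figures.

Φ = 0.20

Photons absorbed by the actinometer: 4.73×10⁻⁵ / 0.123 = 3.846×10⁻⁴ mol.
Φ(unknown) = 7.65×10⁻⁵ / 3.846×10⁻⁴ = 0.20.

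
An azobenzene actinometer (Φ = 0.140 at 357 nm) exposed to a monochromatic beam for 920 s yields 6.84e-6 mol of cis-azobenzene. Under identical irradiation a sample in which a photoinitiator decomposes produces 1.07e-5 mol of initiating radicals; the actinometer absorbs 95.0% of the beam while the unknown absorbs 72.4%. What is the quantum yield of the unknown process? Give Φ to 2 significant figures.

Φ = 0.29

Photons absorbed by the actinometer: 6.84e-6 / 0.140 = 4.886e-5 mol.
Incident flux: 4.886e-5 / 0.950 = 5.143e-5 einstein.
Absorbed by unknown: 0.724 × 5.143e-5 = 3.724e-5 mol.
Φ(unknown) = 1.07e-5 / 3.724e-5 = 0.29.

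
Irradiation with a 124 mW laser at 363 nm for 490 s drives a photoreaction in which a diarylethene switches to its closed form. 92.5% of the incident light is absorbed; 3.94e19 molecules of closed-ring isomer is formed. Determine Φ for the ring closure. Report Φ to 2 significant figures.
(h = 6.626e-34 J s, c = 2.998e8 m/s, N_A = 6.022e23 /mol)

Φ = 0.38

Product: 3.94e19 / 6.022e23 = 6.543e-5 mol.
Photon energy at 363 nm: hc/λ = (6.626e-34)(2.998e8)/(363e-9) = 5.472e-19 J.
Energy delivered: (124 mW)(490 s) = 60.76 J.
Photons incident: 60.76 / 5.472e-19 = 1.110e20, i.e. 1.110e20/6.022e23 = 1.843e-4 mol.
Photons absorbed: 0.925 × 1.843e-4 = 1.705e-4 mol.
Φ = 6.543e-5 mol / 1.705e-4 mol photons = 0.38.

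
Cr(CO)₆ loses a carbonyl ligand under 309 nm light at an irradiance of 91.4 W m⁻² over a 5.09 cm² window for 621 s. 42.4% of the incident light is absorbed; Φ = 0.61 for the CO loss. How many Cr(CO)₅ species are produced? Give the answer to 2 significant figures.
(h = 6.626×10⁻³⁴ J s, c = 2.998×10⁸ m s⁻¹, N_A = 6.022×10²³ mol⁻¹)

Photon energy at 309 nm: hc/λ = (6.626×10⁻³⁴)(2.998×10⁸)/(309×10⁻⁹) = 6.429×10⁻¹⁹ J.
Energy delivered: (91.4 W m⁻²)(5.09×10⁻⁴ m²)(621 s) = 28.89 J.
Photons incident: 28.89 / 6.429×10⁻¹⁹ = 4.494×10¹⁹, i.e. 4.494×10¹⁹/6.022×10²³ = 7.463×10⁻⁵ mol.
Photons absorbed: 0.424 × 7.463×10⁻⁵ = 3.164×10⁻⁵ mol.
Product: Φ × n_abs = 0.61 × 3.164×10⁻⁵ = 1.930×10⁻⁵ mol.
As a count: 1.930×10⁻⁵ × 6.022×10²³ = 1.2×10¹⁹.

1.2×10¹⁹ species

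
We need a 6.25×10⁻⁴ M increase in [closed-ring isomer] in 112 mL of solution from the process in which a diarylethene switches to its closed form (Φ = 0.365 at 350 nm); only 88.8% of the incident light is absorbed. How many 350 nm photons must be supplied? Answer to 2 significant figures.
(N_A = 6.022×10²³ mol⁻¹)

Product: (6.25×10⁻⁴ M)(0.112 L) = 7.000×10⁻⁵ mol.
Photons that must be absorbed: 7.000×10⁻⁵ / 0.365 = 1.918×10⁻⁴ mol.
Incident photons needed: 1.918×10⁻⁴ / 0.888 = 2.160×10⁻⁴ mol.
Photon count: 2.160×10⁻⁴ × 6.022×10²³ = 1.3×10²⁰.

1.3×10²⁰ photons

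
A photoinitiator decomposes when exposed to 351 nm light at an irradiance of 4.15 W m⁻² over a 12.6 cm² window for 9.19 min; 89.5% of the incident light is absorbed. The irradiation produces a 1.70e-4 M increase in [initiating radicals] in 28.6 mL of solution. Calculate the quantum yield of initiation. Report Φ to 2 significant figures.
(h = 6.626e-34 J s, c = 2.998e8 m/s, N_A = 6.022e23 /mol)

Φ = 0.64

Product: (1.70e-4 M)(0.0286 L) = 4.862e-6 mol.
Photon energy at 351 nm: hc/λ = (6.626e-34)(2.998e8)/(351e-9) = 5.659e-19 J.
Energy delivered: (4.15 W m⁻²)(12.6e-4 m²)(551.4 s) = 2.883 J.
Photons incident: 2.883 / 5.659e-19 = 5.095e18, i.e. 5.095e18/6.022e23 = 8.461e-6 mol.
Photons absorbed: 0.895 × 8.461e-6 = 7.573e-6 mol.
Φ = 4.862e-6 mol / 7.573e-6 mol photons = 0.64.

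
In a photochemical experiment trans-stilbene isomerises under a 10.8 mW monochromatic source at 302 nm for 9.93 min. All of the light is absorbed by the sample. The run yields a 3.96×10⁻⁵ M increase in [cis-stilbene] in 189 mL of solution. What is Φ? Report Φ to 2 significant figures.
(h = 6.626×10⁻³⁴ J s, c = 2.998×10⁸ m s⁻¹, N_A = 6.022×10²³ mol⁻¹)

Φ = 0.46

Product: (3.96×10⁻⁵ M)(0.189 L) = 7.484×10⁻⁶ mol.
Photon energy at 302 nm: hc/λ = (6.626×10⁻³⁴)(2.998×10⁸)/(302×10⁻⁹) = 6.578×10⁻¹⁹ J.
Energy delivered: (10.8 mW)(595.8 s) = 6.435 J.
Photons incident: 6.435 / 6.578×10⁻¹⁹ = 9.783×10¹⁸, i.e. 9.783×10¹⁸/6.022×10²³ = 1.625×10⁻⁵ mol.
Φ = 7.484×10⁻⁶ mol / 1.625×10⁻⁵ mol photons = 0.46.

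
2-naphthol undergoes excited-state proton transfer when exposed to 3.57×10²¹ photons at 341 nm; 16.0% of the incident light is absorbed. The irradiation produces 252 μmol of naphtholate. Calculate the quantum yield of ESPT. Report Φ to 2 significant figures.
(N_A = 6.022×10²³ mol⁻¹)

Φ = 0.27

Product: 252 μmol = 2.52×10⁻⁴ mol.
Moles of photons: 3.57×10²¹ / 6.022×10²³ = 0.005928 mol.
Photons absorbed: 0.160 × 0.005928 = 9.485×10⁻⁴ mol.
Φ = 2.52×10⁻⁴ mol / 9.485×10⁻⁴ mol photons = 0.27.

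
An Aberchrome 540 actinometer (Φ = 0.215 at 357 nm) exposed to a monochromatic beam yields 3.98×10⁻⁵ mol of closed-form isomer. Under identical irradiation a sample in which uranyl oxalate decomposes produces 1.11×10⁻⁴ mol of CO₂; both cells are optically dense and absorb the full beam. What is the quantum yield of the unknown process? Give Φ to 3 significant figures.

Φ = 0.600

Photons absorbed by the actinometer: 3.98×10⁻⁵ / 0.215 = 1.851×10⁻⁴ mol.
Φ(unknown) = 1.11×10⁻⁴ / 1.851×10⁻⁴ = 0.600.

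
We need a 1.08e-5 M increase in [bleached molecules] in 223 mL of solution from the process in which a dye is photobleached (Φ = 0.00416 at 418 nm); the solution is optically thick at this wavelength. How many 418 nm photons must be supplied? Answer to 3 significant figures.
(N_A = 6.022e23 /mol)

Product: (1.08e-5 M)(0.223 L) = 2.408e-6 mol.
Photons that must be absorbed: 2.408e-6 / 0.00416 = 5.788e-4 mol.
Photon count: 5.788e-4 × 6.022e23 = 3.49e20.

3.49e20 photons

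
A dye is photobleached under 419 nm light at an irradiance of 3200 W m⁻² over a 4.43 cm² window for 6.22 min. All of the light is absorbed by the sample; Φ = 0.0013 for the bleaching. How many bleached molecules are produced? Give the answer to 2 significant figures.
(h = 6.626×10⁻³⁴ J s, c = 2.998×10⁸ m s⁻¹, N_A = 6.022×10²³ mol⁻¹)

1.5×10¹⁸ bleached molecules

Photon energy at 419 nm: hc/λ = (6.626×10⁻³⁴)(2.998×10⁸)/(419×10⁻⁹) = 4.741×10⁻¹⁹ J.
Energy delivered: (3200 W m⁻²)(4.43×10⁻⁴ m²)(373.2 s) = 529.0 J.
Photons incident: 529.0 / 4.741×10⁻¹⁹ = 1.116×10²¹, i.e. 1.116×10²¹/6.022×10²³ = 0.001853 mol.
Product: Φ × n_abs = 0.0013 × 0.001853 = 2.409×10⁻⁶ mol.
As a count: 2.409×10⁻⁶ × 6.022×10²³ = 1.5×10¹⁸.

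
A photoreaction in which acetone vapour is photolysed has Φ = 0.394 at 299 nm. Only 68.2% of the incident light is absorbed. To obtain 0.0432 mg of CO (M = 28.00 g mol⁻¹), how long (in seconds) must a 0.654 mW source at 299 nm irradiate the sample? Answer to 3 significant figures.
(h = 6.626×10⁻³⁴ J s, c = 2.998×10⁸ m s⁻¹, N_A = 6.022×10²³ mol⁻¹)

t ≈ 3510 s

Product: 0.0432 mg / 28.00 g mol⁻¹ = 1.543×10⁻⁶ mol.
Photons that must be absorbed: 1.543×10⁻⁶ / 0.394 = 3.916×10⁻⁶ mol.
Incident photons needed: 3.916×10⁻⁶ / 0.682 = 5.742×10⁻⁶ mol.
Photon energy: hc/λ = 6.644×10⁻¹⁹ J; per mole, 4.001×10⁵ J mol⁻¹.
Energy required: 5.742×10⁻⁶ × 4.001×10⁵ = 2.297 J.
Time: 2.297 J / 0.000654 W = 3510 s.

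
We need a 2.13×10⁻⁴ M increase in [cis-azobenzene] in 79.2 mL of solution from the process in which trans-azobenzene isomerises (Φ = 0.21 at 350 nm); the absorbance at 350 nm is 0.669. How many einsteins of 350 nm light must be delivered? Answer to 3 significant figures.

Product: (2.13×10⁻⁴ M)(0.0792 L) = 1.687×10⁻⁵ mol.
Photons that must be absorbed: 1.687×10⁻⁵ / 0.21 = 8.033×10⁻⁵ mol.
Fraction absorbed: 1 − 10^(−0.669) = 0.7857.
Incident photons needed: 8.033×10⁻⁵ / 0.7857 = 1.022×10⁻⁴ mol.

1.02×10⁻⁴ einstein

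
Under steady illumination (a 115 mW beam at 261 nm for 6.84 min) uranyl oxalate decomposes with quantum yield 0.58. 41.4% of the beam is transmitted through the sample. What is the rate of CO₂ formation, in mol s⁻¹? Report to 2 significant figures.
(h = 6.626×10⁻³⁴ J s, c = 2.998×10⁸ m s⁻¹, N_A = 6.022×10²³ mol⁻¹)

8.5×10⁻⁸ mol s⁻¹

Photon energy at 261 nm: hc/λ = (6.626×10⁻³⁴)(2.998×10⁸)/(261×10⁻⁹) = 7.611×10⁻¹⁹ J.
Energy delivered: (115 mW)(410.4 s) = 47.20 J.
Photons incident: 47.20 / 7.611×10⁻¹⁹ = 6.202×10¹⁹, i.e. 6.202×10¹⁹/6.022×10²³ = 1.030×10⁻⁴ mol.
Fraction absorbed: 1 − 41.4/100 = 0.5860.
Photons absorbed: 0.5860 × 1.030×10⁻⁴ = 6.036×10⁻⁵ mol.
Product formed: 0.58 × 6.036×10⁻⁵ = 3.501×10⁻⁵ mol.
Rate: 3.501×10⁻⁵ / 410.4 s = 8.5×10⁻⁸ mol s⁻¹.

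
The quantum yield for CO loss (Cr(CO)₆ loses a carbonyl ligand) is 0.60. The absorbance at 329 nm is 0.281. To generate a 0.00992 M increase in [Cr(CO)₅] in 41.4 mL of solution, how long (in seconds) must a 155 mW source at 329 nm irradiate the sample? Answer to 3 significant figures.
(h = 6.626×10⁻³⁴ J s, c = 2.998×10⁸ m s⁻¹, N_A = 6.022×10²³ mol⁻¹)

Product: (0.00992 M)(0.0414 L) = 4.107×10⁻⁴ mol.
Photons that must be absorbed: 4.107×10⁻⁴ / 0.60 = 6.845×10⁻⁴ mol.
Fraction absorbed: 1 − 10^(−0.281) = 0.4764.
Incident photons needed: 6.845×10⁻⁴ / 0.4764 = 0.001437 mol.
Photon energy: hc/λ = 6.038×10⁻¹⁹ J; per mole, 3.636×10⁵ J mol⁻¹.
Energy required: 0.001437 × 3.636×10⁵ = 522.5 J.
Time: 522.5 J / 0.155 W = 3370 s.

t ≈ 3370 s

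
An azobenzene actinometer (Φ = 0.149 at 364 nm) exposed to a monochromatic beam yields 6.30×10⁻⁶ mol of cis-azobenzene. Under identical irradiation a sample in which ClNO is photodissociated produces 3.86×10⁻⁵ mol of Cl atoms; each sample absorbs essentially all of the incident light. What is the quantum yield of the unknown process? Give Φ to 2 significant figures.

Φ = 0.91

Photons absorbed by the actinometer: 6.30×10⁻⁶ / 0.149 = 4.228×10⁻⁵ mol.
Φ(unknown) = 3.86×10⁻⁵ / 4.228×10⁻⁵ = 0.91.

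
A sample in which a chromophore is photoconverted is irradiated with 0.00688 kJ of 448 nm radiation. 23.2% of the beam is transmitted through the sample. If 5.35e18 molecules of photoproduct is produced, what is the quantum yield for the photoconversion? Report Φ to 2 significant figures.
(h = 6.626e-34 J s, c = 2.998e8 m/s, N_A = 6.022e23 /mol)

Φ = 0.45

Product: 5.35e18 / 6.022e23 = 8.884e-6 mol.
Photon energy at 448 nm: hc/λ = (6.626e-34)(2.998e8)/(448e-9) = 4.434e-19 J.
Incident energy: 0.00688 kJ = 6.88 J.
Photons incident: 6.88 / 4.434e-19 = 1.552e19, i.e. 1.552e19/6.022e23 = 2.577e-5 mol.
Fraction absorbed: 1 − 23.2/100 = 0.7680.
Photons absorbed: 0.7680 × 2.577e-5 = 1.979e-5 mol.
Φ = 8.884e-6 mol / 1.979e-5 mol photons = 0.45.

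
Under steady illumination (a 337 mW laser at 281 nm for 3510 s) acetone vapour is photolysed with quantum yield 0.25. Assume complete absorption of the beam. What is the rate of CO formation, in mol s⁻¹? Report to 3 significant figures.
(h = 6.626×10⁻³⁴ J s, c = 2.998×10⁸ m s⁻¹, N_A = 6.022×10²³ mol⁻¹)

1.98×10⁻⁷ mol s⁻¹

Photon energy at 281 nm: hc/λ = (6.626×10⁻³⁴)(2.998×10⁸)/(281×10⁻⁹) = 7.069×10⁻¹⁹ J.
Energy delivered: (337 mW)(3510 s) = 1183 J.
Photons incident: 1183 / 7.069×10⁻¹⁹ = 1.674×10²¹, i.e. 1.674×10²¹/6.022×10²³ = 0.002780 mol.
Product formed: 0.25 × 0.002780 = 6.950×10⁻⁴ mol.
Rate: 6.950×10⁻⁴ / 3510 s = 1.98×10⁻⁷ mol s⁻¹.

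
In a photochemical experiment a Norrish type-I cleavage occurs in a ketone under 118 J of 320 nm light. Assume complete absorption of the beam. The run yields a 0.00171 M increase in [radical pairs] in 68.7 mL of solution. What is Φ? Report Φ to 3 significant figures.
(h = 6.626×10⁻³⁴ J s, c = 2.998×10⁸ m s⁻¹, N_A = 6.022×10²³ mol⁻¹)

Φ = 0.372

Product: (0.00171 M)(0.0687 L) = 1.175×10⁻⁴ mol.
Photon energy at 320 nm: hc/λ = (6.626×10⁻³⁴)(2.998×10⁸)/(320×10⁻⁹) = 6.208×10⁻¹⁹ J.
Photons incident: 118 / 6.208×10⁻¹⁹ = 1.901×10²⁰, i.e. 1.901×10²⁰/6.022×10²³ = 3.157×10⁻⁴ mol.
Φ = 1.175×10⁻⁴ mol / 3.157×10⁻⁴ mol photons = 0.372.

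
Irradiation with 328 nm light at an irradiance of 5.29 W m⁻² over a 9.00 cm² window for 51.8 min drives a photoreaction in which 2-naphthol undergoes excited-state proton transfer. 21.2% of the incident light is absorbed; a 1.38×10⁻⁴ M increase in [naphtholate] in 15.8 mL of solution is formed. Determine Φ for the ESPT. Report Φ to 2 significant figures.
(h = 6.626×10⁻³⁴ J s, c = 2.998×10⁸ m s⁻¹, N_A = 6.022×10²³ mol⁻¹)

Product: (1.38×10⁻⁴ M)(0.0158 L) = 2.180×10⁻⁶ mol.
Photon energy at 328 nm: hc/λ = (6.626×10⁻³⁴)(2.998×10⁸)/(328×10⁻⁹) = 6.056×10⁻¹⁹ J.
Energy delivered: (5.29 W m⁻²)(9.00×10⁻⁴ m²)(3108 s) = 14.80 J.
Photons incident: 14.80 / 6.056×10⁻¹⁹ = 2.444×10¹⁹, i.e. 2.444×10¹⁹/6.022×10²³ = 4.058×10⁻⁵ mol.
Photons absorbed: 0.212 × 4.058×10⁻⁵ = 8.603×10⁻⁶ mol.
Φ = 2.180×10⁻⁶ mol / 8.603×10⁻⁶ mol photons = 0.25.

Φ = 0.25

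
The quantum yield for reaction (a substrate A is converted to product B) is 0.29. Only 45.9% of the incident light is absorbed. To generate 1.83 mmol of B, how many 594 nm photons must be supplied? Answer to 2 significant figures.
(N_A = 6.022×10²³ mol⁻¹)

8.3×10²¹ photons

Product: 1.83 mmol = 0.00183 mol.
Photons that must be absorbed: 0.00183 / 0.29 = 0.006310 mol.
Incident photons needed: 0.006310 / 0.459 = 0.01375 mol.
Photon count: 0.01375 × 6.022×10²³ = 8.3×10²¹.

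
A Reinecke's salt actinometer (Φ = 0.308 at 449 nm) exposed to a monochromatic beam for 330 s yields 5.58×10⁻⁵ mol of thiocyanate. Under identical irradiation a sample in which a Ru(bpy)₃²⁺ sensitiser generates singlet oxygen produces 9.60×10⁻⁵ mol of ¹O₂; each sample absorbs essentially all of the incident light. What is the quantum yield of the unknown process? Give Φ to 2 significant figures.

Photons absorbed by the actinometer: 5.58×10⁻⁵ / 0.308 = 1.812×10⁻⁴ mol.
Φ(unknown) = 9.60×10⁻⁵ / 1.812×10⁻⁴ = 0.53.

Φ = 0.53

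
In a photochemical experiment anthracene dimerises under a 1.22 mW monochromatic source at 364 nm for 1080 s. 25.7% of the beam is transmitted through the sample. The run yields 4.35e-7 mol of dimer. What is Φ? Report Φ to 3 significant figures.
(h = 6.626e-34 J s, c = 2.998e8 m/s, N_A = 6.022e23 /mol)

Φ = 0.146

Photon energy at 364 nm: hc/λ = (6.626e-34)(2.998e8)/(364e-9) = 5.457e-19 J.
Energy delivered: (1.22 mW)(1080 s) = 1.318 J.
Photons incident: 1.318 / 5.457e-19 = 2.415e18, i.e. 2.415e18/6.022e23 = 4.010e-6 mol.
Fraction absorbed: 1 − 25.7/100 = 0.7430.
Photons absorbed: 0.7430 × 4.010e-6 = 2.979e-6 mol.
Φ = 4.35e-7 mol / 2.979e-6 mol photons = 0.146.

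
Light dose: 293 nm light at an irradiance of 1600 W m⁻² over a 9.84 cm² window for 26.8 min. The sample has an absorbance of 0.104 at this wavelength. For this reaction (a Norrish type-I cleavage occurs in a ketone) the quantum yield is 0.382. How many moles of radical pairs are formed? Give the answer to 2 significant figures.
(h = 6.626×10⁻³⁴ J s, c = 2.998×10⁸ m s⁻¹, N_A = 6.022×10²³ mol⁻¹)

Photon energy at 293 nm: hc/λ = (6.626×10⁻³⁴)(2.998×10⁸)/(293×10⁻⁹) = 6.780×10⁻¹⁹ J.
Energy delivered: (1600 W m⁻²)(9.84×10⁻⁴ m²)(1608 s) = 2532 J.
Photons incident: 2532 / 6.780×10⁻¹⁹ = 3.735×10²¹, i.e. 3.735×10²¹/6.022×10²³ = 0.006202 mol.
Fraction absorbed: 1 − 10^(−0.104) = 0.2130.
Photons absorbed: 0.2130 × 0.006202 = 0.001321 mol.
Product: Φ × n_abs = 0.382 × 0.001321 = 5.046×10⁻⁴ mol.

5.0×10⁻⁴ mol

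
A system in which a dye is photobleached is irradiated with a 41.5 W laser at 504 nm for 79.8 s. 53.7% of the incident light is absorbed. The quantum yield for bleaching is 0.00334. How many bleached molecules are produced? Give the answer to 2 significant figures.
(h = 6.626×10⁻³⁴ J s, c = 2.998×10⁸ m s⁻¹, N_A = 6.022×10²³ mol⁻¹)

1.5×10¹⁹ bleached molecules

Photon energy at 504 nm: hc/λ = (6.626×10⁻³⁴)(2.998×10⁸)/(504×10⁻⁹) = 3.941×10⁻¹⁹ J.
Energy delivered: (41.5 W)(79.8 s) = 3312 J.
Photons incident: 3312 / 3.941×10⁻¹⁹ = 8.404×10²¹, i.e. 8.404×10²¹/6.022×10²³ = 0.01396 mol.
Photons absorbed: 0.537 × 0.01396 = 0.007497 mol.
Product: Φ × n_abs = 0.00334 × 0.007497 = 2.504×10⁻⁵ mol.
As a count: 2.504×10⁻⁵ × 6.022×10²³ = 1.5×10¹⁹.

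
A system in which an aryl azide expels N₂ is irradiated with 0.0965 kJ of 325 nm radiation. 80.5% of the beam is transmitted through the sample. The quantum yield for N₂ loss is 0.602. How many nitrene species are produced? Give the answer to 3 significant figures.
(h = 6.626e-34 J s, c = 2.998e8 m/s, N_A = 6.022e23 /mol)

Photon energy at 325 nm: hc/λ = (6.626e-34)(2.998e8)/(325e-9) = 6.112e-19 J.
Incident energy: 0.0965 kJ = 96.5 J.
Photons incident: 96.5 / 6.112e-19 = 1.579e20, i.e. 1.579e20/6.022e23 = 2.622e-4 mol.
Fraction absorbed: 1 − 80.5/100 = 0.1950.
Photons absorbed: 0.1950 × 2.622e-4 = 5.113e-5 mol.
Product: Φ × n_abs = 0.602 × 5.113e-5 = 3.078e-5 mol.
As a count: 3.078e-5 × 6.022e23 = 1.85e19.

1.85e19 species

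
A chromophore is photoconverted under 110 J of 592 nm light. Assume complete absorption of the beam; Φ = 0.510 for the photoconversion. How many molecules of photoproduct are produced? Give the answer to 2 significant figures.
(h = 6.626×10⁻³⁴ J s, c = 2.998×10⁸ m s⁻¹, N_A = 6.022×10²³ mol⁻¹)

1.7×10²⁰ molecules

Photon energy at 592 nm: hc/λ = (6.626×10⁻³⁴)(2.998×10⁸)/(592×10⁻⁹) = 3.356×10⁻¹⁹ J.
Photons incident: 110 / 3.356×10⁻¹⁹ = 3.278×10²⁰, i.e. 3.278×10²⁰/6.022×10²³ = 5.443×10⁻⁴ mol.
Product: Φ × n_abs = 0.510 × 5.443×10⁻⁴ = 2.776×10⁻⁴ mol.
As a count: 2.776×10⁻⁴ × 6.022×10²³ = 1.7×10²⁰.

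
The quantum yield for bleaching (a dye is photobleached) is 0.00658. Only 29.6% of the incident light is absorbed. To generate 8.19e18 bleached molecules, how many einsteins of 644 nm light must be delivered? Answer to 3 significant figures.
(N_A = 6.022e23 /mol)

0.00698 einstein

Product: 8.19e18 / 6.022e23 = 1.360e-5 mol.
Photons that must be absorbed: 1.360e-5 / 0.00658 = 0.002067 mol.
Incident photons needed: 0.002067 / 0.296 = 0.006983 mol.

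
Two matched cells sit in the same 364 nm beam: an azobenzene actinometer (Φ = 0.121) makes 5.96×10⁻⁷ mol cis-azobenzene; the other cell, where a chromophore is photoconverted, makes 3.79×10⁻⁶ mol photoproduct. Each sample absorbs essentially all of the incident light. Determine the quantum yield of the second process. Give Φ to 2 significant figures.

Photons absorbed by the actinometer: 5.96×10⁻⁷ / 0.121 = 4.926×10⁻⁶ mol.
Φ(unknown) = 3.79×10⁻⁶ / 4.926×10⁻⁶ = 0.77.

Φ = 0.77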